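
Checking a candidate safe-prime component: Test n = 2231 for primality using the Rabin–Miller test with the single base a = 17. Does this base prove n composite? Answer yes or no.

n − 1 = 2230 = 2^1 · 1115, so s = 1 and d = 1115.
x_0 = 17^1115 mod 2231 = 544.
x_0 ∉ {1, 2230} and s = 1, so 17 is a Miller–Rabin witness and 2231 is composite.

yes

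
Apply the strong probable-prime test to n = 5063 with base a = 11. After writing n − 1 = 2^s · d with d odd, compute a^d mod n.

3771

n − 1 = 5062 = 2^1 · 2531, so s = 1 and d = 2531.
11^2531 mod 5063 = 3771.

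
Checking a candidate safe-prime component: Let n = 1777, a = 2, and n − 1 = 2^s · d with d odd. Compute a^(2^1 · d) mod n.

n − 1 = 1776 = 2^4 · 111, so s = 4 and d = 111.
x_0 = 2^111 mod 1777 = 1776.
x_1 = 1776^2 mod 1777 = 1.

1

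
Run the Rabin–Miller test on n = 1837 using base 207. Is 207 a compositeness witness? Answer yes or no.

yes

n − 1 = 1836 = 2^2 · 459, so s = 2 and d = 459.
x_0 = 207^459 mod 1837 = 1017.
x_0 is neither 1 nor 1836, so continue squaring.
x_1 = 1017^2 mod 1837 = 58.
Reached i = s−1 = 1 without hitting −1: 207 is a Miller–Rabin witness and 1837 is composite.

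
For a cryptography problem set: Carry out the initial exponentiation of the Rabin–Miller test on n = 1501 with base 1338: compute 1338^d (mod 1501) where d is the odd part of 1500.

930

n − 1 = 1500 = 2^2 · 375, so s = 2 and d = 375.
Repeated squaring mod 1501: 1338^1 ≡ 1338, 1338^2 ≡ 1052, 1338^4 ≡ 467, 1338^8 ≡ 444, 1338^16 ≡ 505, 1338^32 ≡ 1356, 1338^64 ≡ 11, 1338^128 ≡ 121, 1338^256 ≡ 1132.
375 = 256 + 64 + 32 + 16 + 4 + 2 + 1, so 1338^375 ≡ 1132·11·1356·505·467·1052·1338 ≡ 930 (mod 1501).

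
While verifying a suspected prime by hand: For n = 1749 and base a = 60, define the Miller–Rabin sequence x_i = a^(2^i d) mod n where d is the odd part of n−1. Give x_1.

240

n − 1 = 1748 = 2^2 · 437, so s = 2 and d = 437.
x_0 = 60^437 mod 1749 = 168.
x_1 = 168^2 mod 1749 = 240.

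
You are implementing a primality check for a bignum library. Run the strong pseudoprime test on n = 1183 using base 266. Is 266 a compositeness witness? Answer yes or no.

yes

n − 1 = 1182 = 2^1 · 591, so s = 1 and d = 591.
Repeated squaring mod 1183: 266^1 ≡ 266, 266^2 ≡ 959, 266^4 ≡ 490, 266^8 ≡ 1134, 266^16 ≡ 35, 266^32 ≡ 42, 266^64 ≡ 581, 266^128 ≡ 406, 266^256 ≡ 399, 266^512 ≡ 679.
591 = 512 + 64 + 8 + 4 + 2 + 1, so 266^591 ≡ 679·581·1134·490·959·266 ≡ 385 (mod 1183).
x_0 = 266^591 mod 1183 = 385.
x_0 ∉ {1, 1182} and s = 1, so 266 is a Miller–Rabin witness and 1183 is composite.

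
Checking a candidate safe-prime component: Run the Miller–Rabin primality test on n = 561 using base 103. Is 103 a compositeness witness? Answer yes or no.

no

n − 1 = 560 = 2^4 · 35, so s = 4 and d = 35.
By repeated squaring, 103^35 ≡ 1 (mod 561).
x_0 = 103^35 mod 561 = 1.
x_0 = 1, so 103 is not a witness.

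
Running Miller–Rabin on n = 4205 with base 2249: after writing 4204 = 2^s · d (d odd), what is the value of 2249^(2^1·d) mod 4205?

n − 1 = 4204 = 2^2 · 1051, so s = 2 and d = 1051.
x_0 = 2249^1051 mod 4205 = 2829.
x_1 = 2829^2 mod 4205 = 1126.

1126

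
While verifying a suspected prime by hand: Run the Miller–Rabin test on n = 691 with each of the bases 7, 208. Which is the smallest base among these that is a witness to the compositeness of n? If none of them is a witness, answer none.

none

n − 1 = 690 = 2^1 · 345, so s = 1 and d = 345.
Base 7: x_0 = 7^345 mod 691 = 1. x_0 = 1, so 7 is not a witness.
Base 208: x_0 = 208^345 mod 691 = 690. x_0 = 690 ≡ −1, so 208 is not a witness.
No listed base is a witness for 691.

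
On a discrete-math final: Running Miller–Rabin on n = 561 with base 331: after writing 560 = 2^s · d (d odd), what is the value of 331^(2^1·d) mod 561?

n − 1 = 560 = 2^4 · 35, so s = 4 and d = 35.
x_0 = 331^35 mod 561 = 529.
x_1 = 529^2 mod 561 = 463.

463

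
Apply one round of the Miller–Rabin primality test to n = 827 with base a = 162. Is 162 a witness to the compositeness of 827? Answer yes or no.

n − 1 = 826 = 2^1 · 413, so s = 1 and d = 413.
x_0 = 162^413 mod 827 = 826.
x_0 = 826 ≡ −1, so 162 is not a witness.

no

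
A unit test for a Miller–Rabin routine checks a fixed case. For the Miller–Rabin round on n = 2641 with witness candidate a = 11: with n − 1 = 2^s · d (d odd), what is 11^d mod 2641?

1654

n − 1 = 2640 = 2^4 · 165, so s = 4 and d = 165.
Repeated squaring mod 2641: 11^1 ≡ 11, 11^2 ≡ 121, 11^4 ≡ 1436, 11^8 ≡ 2116, 11^16 ≡ 961, 11^32 ≡ 1812, 11^64 ≡ 581, 11^128 ≡ 2154.
165 = 128 + 32 + 4 + 1, so 11^165 ≡ 2154·1812·1436·11 ≡ 1654 (mod 2641).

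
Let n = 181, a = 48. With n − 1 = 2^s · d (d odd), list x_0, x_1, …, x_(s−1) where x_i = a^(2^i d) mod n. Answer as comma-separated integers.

1, 1

n − 1 = 180 = 2^2 · 45, so s = 2 and d = 45.
x_0 = 48^45 mod 181 = 1.
x_1 = 1^2 mod 181 = 1.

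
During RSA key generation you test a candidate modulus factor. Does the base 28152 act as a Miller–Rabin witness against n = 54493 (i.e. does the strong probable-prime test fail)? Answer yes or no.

no

n − 1 = 54492 = 2^2 · 13623, so s = 2 and d = 13623.
x_0 = 28152^13623 mod 54493 = 49368.
x_0 is neither 1 nor 54492, so continue squaring.
x_1 = 49368^2 mod 54493 = 54492.
x_1 ≡ −1, so 28152 is not a witness.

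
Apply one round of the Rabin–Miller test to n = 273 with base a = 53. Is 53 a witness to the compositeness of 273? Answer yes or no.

yes

n − 1 = 272 = 2^4 · 17, so s = 4 and d = 17.
Repeated squaring mod 273: 53^1 ≡ 53, 53^2 ≡ 79, 53^4 ≡ 235, 53^8 ≡ 79, 53^16 ≡ 235.
17 = 16 + 1, so 53^17 ≡ 235·53 ≡ 170 (mod 273).
x_0 = 53^17 mod 273 = 170.
x_0 is neither 1 nor 272, so continue squaring.
x_1 = 170^2 mod 273 = 235.
x_2 = 235^2 mod 273 = 79.
x_3 = 79^2 mod 273 = 235.
Reached i = s−1 = 3 without hitting −1: 53 is a Miller–Rabin witness and 273 is composite.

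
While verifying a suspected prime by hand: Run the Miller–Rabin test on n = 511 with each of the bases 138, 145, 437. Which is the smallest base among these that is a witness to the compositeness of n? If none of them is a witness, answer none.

n − 1 = 510 = 2^1 · 255, so s = 1 and d = 255.
Base 138: x_0 = 138^255 mod 511 = 510. x_0 = 510 ≡ −1, so 138 is not a witness.
Base 145: x_0 = 145^255 mod 511 = 510. x_0 = 510 ≡ −1, so 145 is not a witness.
Base 437: x_0 = 437^255 mod 511 = 510. x_0 = 510 ≡ −1, so 437 is not a witness.
No listed base is a witness for 511.

none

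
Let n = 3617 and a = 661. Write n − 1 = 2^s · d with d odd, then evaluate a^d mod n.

n − 1 = 3616 = 2^5 · 113, so s = 5 and d = 113.
661^113 mod 3617 = 3591.

3591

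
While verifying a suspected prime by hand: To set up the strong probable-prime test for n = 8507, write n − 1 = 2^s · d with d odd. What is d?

Halving: 8506 → 4253; 4253 is odd.
So 8506 = 2^1 · 4253.

4253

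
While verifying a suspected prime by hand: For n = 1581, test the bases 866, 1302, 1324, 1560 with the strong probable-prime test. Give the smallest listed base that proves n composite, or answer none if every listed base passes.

1302

n − 1 = 1580 = 2^2 · 395, so s = 2 and d = 395.
Base 866: x_0 = 866^395 mod 1581 = 1580. x_0 = 1580 ≡ −1, so 866 is not a witness.
Base 1302: x_0 = 1302^395 mod 1581 = 1023. x_0 is neither 1 nor 1580, so continue squaring. x_1 = 1023^2 mod 1581 = 1488. Reached i = s−1 = 1 without hitting −1: 1302 is a Miller–Rabin witness and 1581 is composite.
Base 1324: x_0 = 1324^395 mod 1581 = 502. x_0 is neither 1 nor 1580, so continue squaring. x_1 = 502^2 mod 1581 = 625. Reached i = s−1 = 1 without hitting −1: 1324 is a Miller–Rabin witness and 1581 is composite.
Base 1560: x_0 = 1560^395 mod 1581 = 1296. x_0 is neither 1 nor 1580, so continue squaring. x_1 = 1296^2 mod 1581 = 594. Reached i = s−1 = 1 without hitting −1: 1560 is a Miller–Rabin witness and 1581 is composite.
The smallest witness among the given bases is 1302.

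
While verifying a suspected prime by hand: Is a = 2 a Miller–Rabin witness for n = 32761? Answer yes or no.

yes

n − 1 = 32760 = 2^3 · 4095, so s = 3 and d = 4095.
x_0 = 2^4095 mod 32761 = 17938.
x_0 is neither 1 nor 32760, so continue squaring.
x_1 = 17938^2 mod 32761 = 26063.
x_2 = 26063^2 mod 32761 = 13395.
Reached i = s−1 = 2 without hitting −1: 2 is a Miller–Rabin witness and 32761 is composite.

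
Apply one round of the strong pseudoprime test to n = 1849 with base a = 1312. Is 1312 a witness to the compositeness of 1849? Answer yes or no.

no

n − 1 = 1848 = 2^3 · 231, so s = 3 and d = 231.
Repeated squaring mod 1849: 1312^1 ≡ 1312, 1312^2 ≡ 1774, 1312^4 ≡ 78, 1312^8 ≡ 537, 1312^16 ≡ 1774, 1312^32 ≡ 78, 1312^64 ≡ 537, 1312^128 ≡ 1774.
231 = 128 + 64 + 32 + 4 + 2 + 1, so 1312^231 ≡ 1774·537·78·78·1774·1312 ≡ 1848 (mod 1849).
x_0 = 1312^231 mod 1849 = 1848.
x_0 = 1848 ≡ −1, so 1312 is not a witness.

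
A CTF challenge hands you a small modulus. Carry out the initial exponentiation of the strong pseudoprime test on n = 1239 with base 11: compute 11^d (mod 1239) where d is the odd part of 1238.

347

n − 1 = 1238 = 2^1 · 619, so s = 1 and d = 619.
Repeated squaring mod 1239: 11^1 ≡ 11, 11^2 ≡ 121, 11^4 ≡ 1012, 11^8 ≡ 730, 11^16 ≡ 130, 11^32 ≡ 793, 11^64 ≡ 676, 11^128 ≡ 1024, 11^256 ≡ 382, 11^512 ≡ 961.
619 = 512 + 64 + 32 + 8 + 2 + 1, so 11^619 ≡ 961·676·793·730·121·11 ≡ 347 (mod 1239).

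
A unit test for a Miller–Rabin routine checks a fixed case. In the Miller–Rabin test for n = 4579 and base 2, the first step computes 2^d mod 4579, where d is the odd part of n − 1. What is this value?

n − 1 = 4578 = 2^1 · 2289, so s = 1 and d = 2289.
Repeated squaring mod 4579: 2^1 ≡ 2, 2^2 ≡ 4, 2^4 ≡ 16, 2^8 ≡ 256, 2^16 ≡ 1430, 2^32 ≡ 2666, 2^64 ≡ 948, 2^128 ≡ 1220, 2^256 ≡ 225, 2^512 ≡ 256, 2^1024 ≡ 1430, 2^2048 ≡ 2666.
2289 = 2048 + 128 + 64 + 32 + 16 + 1, so 2^2289 ≡ 2666·1220·948·2666·1430·2 ≡ 2440 (mod 4579).

2440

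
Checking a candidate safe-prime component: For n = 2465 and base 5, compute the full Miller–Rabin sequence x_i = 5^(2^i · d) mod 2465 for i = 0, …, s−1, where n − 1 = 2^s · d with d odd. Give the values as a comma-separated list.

2145, 1335, 30, 900, 1480

n − 1 = 2464 = 2^5 · 77, so s = 5 and d = 77.
x_0 = 5^77 mod 2465 = 2145.
x_1 = 2145^2 mod 2465 = 1335.
x_2 = 1335^2 mod 2465 = 30.
x_3 = 30^2 mod 2465 = 900.
x_4 = 900^2 mod 2465 = 1480.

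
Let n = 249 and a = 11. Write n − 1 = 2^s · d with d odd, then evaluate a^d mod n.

n − 1 = 248 = 2^3 · 31, so s = 3 and d = 31.
Repeated squaring mod 249: 11^1 ≡ 11, 11^2 ≡ 121, 11^4 ≡ 199, 11^8 ≡ 10, 11^16 ≡ 100.
31 = 16 + 8 + 4 + 2 + 1, so 11^31 ≡ 100·10·199·121·11 ≡ 230 (mod 249).

230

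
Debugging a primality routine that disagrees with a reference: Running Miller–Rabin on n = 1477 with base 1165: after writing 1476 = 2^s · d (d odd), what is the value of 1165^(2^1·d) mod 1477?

n − 1 = 1476 = 2^2 · 369, so s = 2 and d = 369.
Repeated squaring mod 1477: 1165^1 ≡ 1165, 1165^2 ≡ 1339, 1165^4 ≡ 1320, 1165^8 ≡ 1017, 1165^16 ≡ 389, 1165^32 ≡ 667, 1165^64 ≡ 312, 1165^128 ≡ 1339, 1165^256 ≡ 1320.
369 = 256 + 64 + 32 + 16 + 1, so 1165^369 ≡ 1320·312·667·389·1165 ≡ 153 (mod 1477).
x_0 = 153.
x_1 = 153^2 mod 1477 = 1254.

1254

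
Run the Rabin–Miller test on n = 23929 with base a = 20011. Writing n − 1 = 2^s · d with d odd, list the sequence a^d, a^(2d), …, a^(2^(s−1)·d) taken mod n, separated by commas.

n − 1 = 23928 = 2^3 · 2991, so s = 3 and d = 2991.
x_0 = 20011^2991 mod 23929 = 1.
x_1 = 1^2 mod 23929 = 1.
x_2 = 1^2 mod 23929 = 1.

1, 1, 1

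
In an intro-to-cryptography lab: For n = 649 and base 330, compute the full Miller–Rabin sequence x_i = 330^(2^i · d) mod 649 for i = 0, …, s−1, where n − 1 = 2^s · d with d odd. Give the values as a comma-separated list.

n − 1 = 648 = 2^3 · 81, so s = 3 and d = 81.
x_0 = 330^81 mod 649 = 352.
x_1 = 352^2 mod 649 = 594.
x_2 = 594^2 mod 649 = 429.

352, 594, 429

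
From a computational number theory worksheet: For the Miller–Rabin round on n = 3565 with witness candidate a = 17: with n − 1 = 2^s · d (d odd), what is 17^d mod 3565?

643

n − 1 = 3564 = 2^2 · 891, so s = 2 and d = 891.
By repeated squaring, 17^891 ≡ 643 (mod 3565).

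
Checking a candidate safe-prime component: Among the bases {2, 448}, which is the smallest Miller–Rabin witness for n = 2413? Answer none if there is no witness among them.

2

n − 1 = 2412 = 2^2 · 603, so s = 2 and d = 603.
Base 2: x_0 = 2^603 mod 2413 = 1272. x_0 is neither 1 nor 2412, so continue squaring. x_1 = 1272^2 mod 2413 = 1274. Reached i = s−1 = 1 without hitting −1: 2 is a Miller–Rabin witness and 2413 is composite.
Base 448: x_0 = 448^603 mod 2413 = 1635. x_0 is neither 1 nor 2412, so continue squaring. x_1 = 1635^2 mod 2413 = 2034. Reached i = s−1 = 1 without hitting −1: 448 is a Miller–Rabin witness and 2413 is composite.
The smallest witness among the given bases is 2.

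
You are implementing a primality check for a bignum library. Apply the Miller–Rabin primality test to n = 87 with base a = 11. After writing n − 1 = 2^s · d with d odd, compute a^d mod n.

47

n − 1 = 86 = 2^1 · 43, so s = 1 and d = 43.
11^43 mod 87 = 47.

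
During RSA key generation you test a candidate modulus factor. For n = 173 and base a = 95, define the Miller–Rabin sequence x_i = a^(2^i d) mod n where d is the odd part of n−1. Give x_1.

n − 1 = 172 = 2^2 · 43, so s = 2 and d = 43.
x_0 = 95^43 mod 173 = 1.
x_1 = 1^2 mod 173 = 1.

1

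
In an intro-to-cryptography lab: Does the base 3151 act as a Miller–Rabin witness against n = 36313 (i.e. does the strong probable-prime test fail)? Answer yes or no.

no

n − 1 = 36312 = 2^3 · 4539, so s = 3 and d = 4539.
x_0 = 3151^4539 mod 36313 = 5226.
x_0 is neither 1 nor 36312, so continue squaring.
x_1 = 5226^2 mod 36313 = 3700.
x_2 = 3700^2 mod 36313 = 36312.
x_2 ≡ −1, so 3151 is not a witness.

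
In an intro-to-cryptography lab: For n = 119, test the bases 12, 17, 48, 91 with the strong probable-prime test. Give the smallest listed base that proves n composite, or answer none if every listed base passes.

12

n − 1 = 118 = 2^1 · 59, so s = 1 and d = 59.
Base 12: x_0 = 12^59 mod 119 = 108. x_0 ∉ {1, 118} and s = 1, so 12 is a Miller–Rabin witness and 119 is composite.
Base 17: x_0 = 17^59 mod 119 = 68. x_0 ∉ {1, 118} and s = 1, so 17 is a Miller–Rabin witness and 119 is composite.
Base 48: x_0 = 48^59 mod 119 = 27. x_0 ∉ {1, 118} and s = 1, so 48 is a Miller–Rabin witness and 119 is composite.
Base 91: x_0 = 91^59 mod 119 = 56. x_0 ∉ {1, 118} and s = 1, so 91 is a Miller–Rabin witness and 119 is composite.
The smallest witness among the given bases is 12.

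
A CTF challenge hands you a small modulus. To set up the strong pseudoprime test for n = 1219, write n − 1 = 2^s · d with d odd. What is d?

609

Halving: 1218 → 609; 609 is odd.
So 1218 = 2^1 · 609.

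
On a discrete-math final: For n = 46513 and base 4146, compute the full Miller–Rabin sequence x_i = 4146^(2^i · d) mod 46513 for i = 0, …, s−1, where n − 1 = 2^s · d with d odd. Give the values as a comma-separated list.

41086, 9600, 17747, 16486

n − 1 = 46512 = 2^4 · 2907, so s = 4 and d = 2907.
x_0 = 4146^2907 mod 46513 = 41086.
x_1 = 41086^2 mod 46513 = 9600.
x_2 = 9600^2 mod 46513 = 17747.
x_3 = 17747^2 mod 46513 = 16486.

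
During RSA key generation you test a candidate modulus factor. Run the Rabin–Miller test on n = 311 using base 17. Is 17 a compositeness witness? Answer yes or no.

no

n − 1 = 310 = 2^1 · 155, so s = 1 and d = 155.
Repeated squaring mod 311: 17^1 ≡ 17, 17^2 ≡ 289, 17^4 ≡ 173, 17^8 ≡ 73, 17^16 ≡ 42, 17^32 ≡ 209, 17^64 ≡ 141, 17^128 ≡ 288.
155 = 128 + 16 + 8 + 2 + 1, so 17^155 ≡ 288·42·73·289·17 ≡ 310 (mod 311).
x_0 = 17^155 mod 311 = 310.
x_0 = 310 ≡ −1, so 17 is not a witness.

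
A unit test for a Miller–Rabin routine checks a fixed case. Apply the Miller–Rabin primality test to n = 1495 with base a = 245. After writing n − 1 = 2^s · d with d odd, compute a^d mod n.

135

n − 1 = 1494 = 2^1 · 747, so s = 1 and d = 747.
245^747 mod 1495 = 135.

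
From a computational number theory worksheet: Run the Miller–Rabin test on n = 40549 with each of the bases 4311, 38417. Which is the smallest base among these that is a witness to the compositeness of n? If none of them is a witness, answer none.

4311

n − 1 = 40548 = 2^2 · 10137, so s = 2 and d = 10137.
Base 4311: x_0 = 4311^10137 mod 40549 = 11793. x_0 is neither 1 nor 40548, so continue squaring. x_1 = 11793^2 mod 40549 = 32328. Reached i = s−1 = 1 without hitting −1: 4311 is a Miller–Rabin witness and 40549 is composite.
Base 38417: x_0 = 38417^10137 mod 40549 = 27757. x_0 is neither 1 nor 40548, so continue squaring. x_1 = 27757^2 mod 40549 = 20049. Reached i = s−1 = 1 without hitting −1: 38417 is a Miller–Rabin witness and 40549 is composite.
The smallest witness among the given bases is 4311.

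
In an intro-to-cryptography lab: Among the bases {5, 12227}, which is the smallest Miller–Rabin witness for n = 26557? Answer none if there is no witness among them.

n − 1 = 26556 = 2^2 · 6639, so s = 2 and d = 6639.
Base 5: x_0 = 5^6639 mod 26557 = 12476. x_0 is neither 1 nor 26556, so continue squaring. x_1 = 12476^2 mod 26557 = 26556. x_1 ≡ −1, so 5 is not a witness.
Base 12227: x_0 = 12227^6639 mod 26557 = 14081. x_0 is neither 1 nor 26556, so continue squaring. x_1 = 14081^2 mod 26557 = 26556. x_1 ≡ −1, so 12227 is not a witness.
No listed base is a witness for 26557.

none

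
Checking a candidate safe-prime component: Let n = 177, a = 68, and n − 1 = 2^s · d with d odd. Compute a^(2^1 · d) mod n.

166

n − 1 = 176 = 2^4 · 11, so s = 4 and d = 11.
By repeated squaring, 68^11 ≡ 74 (mod 177).
x_0 = 74.
x_1 = 74^2 mod 177 = 166.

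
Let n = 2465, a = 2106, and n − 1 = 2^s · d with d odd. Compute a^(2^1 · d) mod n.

956

n − 1 = 2464 = 2^5 · 77, so s = 5 and d = 77.
x_0 = 2106^77 mod 2465 = 1056.
x_1 = 1056^2 mod 2465 = 956.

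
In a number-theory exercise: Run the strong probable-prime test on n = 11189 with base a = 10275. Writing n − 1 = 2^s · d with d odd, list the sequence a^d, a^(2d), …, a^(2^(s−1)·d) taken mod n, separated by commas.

n − 1 = 11188 = 2^2 · 2797, so s = 2 and d = 2797.
x_0 = 10275^2797 mod 11189 = 6186.
x_1 = 6186^2 mod 11189 = 216.

6186, 216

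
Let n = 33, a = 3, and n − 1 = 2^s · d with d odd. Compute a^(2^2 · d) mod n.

n − 1 = 32 = 2^5 · 1, so s = 5 and d = 1.
x_0 = 3^1 mod 33 = 3.
x_1 = 3^2 mod 33 = 9.
x_2 = 9^2 mod 33 = 15.

15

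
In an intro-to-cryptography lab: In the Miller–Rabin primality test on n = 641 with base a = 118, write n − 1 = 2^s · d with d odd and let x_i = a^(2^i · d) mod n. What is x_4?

n − 1 = 640 = 2^7 · 5, so s = 7 and d = 5.
x_0 = 118^5 mod 641 = 400.
x_1 = 400^2 mod 641 = 391.
x_2 = 391^2 mod 641 = 323.
x_3 = 323^2 mod 641 = 487.
x_4 = 487^2 mod 641 = 640.

640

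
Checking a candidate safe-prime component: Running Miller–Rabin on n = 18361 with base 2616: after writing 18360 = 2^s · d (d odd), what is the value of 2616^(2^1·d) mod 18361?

n − 1 = 18360 = 2^3 · 2295, so s = 3 and d = 2295.
x_0 = 2616^2295 mod 18361 = 3527.
x_1 = 3527^2 mod 18361 = 9332.

9332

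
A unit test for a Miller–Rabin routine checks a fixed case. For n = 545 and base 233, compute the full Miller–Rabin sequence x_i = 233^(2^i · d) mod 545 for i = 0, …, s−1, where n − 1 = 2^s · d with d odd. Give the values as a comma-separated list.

n − 1 = 544 = 2^5 · 17, so s = 5 and d = 17.
x_0 = 233^17 mod 545 = 353.
x_1 = 353^2 mod 545 = 349.
x_2 = 349^2 mod 545 = 266.
x_3 = 266^2 mod 545 = 451.
x_4 = 451^2 mod 545 = 116.

353, 349, 266, 451, 116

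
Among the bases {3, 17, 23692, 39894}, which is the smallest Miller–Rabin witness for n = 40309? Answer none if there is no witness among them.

n − 1 = 40308 = 2^2 · 10077, so s = 2 and d = 10077.
Base 3: x_0 = 3^10077 mod 40309 = 19781. x_0 is neither 1 nor 40308, so continue squaring. x_1 = 19781^2 mod 40309 = 8498. Reached i = s−1 = 1 without hitting −1: 3 is a Miller–Rabin witness and 40309 is composite.
Base 17: x_0 = 17^10077 mod 40309 = 6810. x_0 is neither 1 nor 40308, so continue squaring. x_1 = 6810^2 mod 40309 = 20750. Reached i = s−1 = 1 without hitting −1: 17 is a Miller–Rabin witness and 40309 is composite.
Base 23692: x_0 = 23692^10077 mod 40309 = 33714. x_0 is neither 1 nor 40308, so continue squaring. x_1 = 33714^2 mod 40309 = 614. Reached i = s−1 = 1 without hitting −1: 23692 is a Miller–Rabin witness and 40309 is composite.
Base 39894: x_0 = 39894^10077 mod 40309 = 10145. x_0 is neither 1 nor 40308, so continue squaring. x_1 = 10145^2 mod 40309 = 12148. Reached i = s−1 = 1 without hitting −1: 39894 is a Miller–Rabin witness and 40309 is composite.
The smallest witness among the given bases is 3.

3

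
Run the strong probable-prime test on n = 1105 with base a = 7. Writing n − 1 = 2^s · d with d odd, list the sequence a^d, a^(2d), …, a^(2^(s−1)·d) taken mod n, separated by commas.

n − 1 = 1104 = 2^4 · 69, so s = 4 and d = 69.
x_0 = 7^69 mod 1105 = 827.
x_1 = 827^2 mod 1105 = 1039.
x_2 = 1039^2 mod 1105 = 1041.
x_3 = 1041^2 mod 1105 = 781.

827, 1039, 1041, 781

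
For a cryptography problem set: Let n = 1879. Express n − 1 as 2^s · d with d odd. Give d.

Halving: 1878 → 939; 939 is odd.
So 1878 = 2^1 · 939.

939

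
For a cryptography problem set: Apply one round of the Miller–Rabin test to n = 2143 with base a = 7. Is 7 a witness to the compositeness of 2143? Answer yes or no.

n − 1 = 2142 = 2^1 · 1071, so s = 1 and d = 1071.
Repeated squaring mod 2143: 7^1 ≡ 7, 7^2 ≡ 49, 7^4 ≡ 258, 7^8 ≡ 131, 7^16 ≡ 17, 7^32 ≡ 289, 7^64 ≡ 2087, 7^128 ≡ 993, 7^256 ≡ 269, 7^512 ≡ 1642, 7^1024 ≡ 270.
1071 = 1024 + 32 + 8 + 4 + 2 + 1, so 7^1071 ≡ 270·289·131·258·49·7 ≡ 2142 (mod 2143).
x_0 = 7^1071 mod 2143 = 2142.
x_0 = 2142 ≡ −1, so 7 is not a witness.

no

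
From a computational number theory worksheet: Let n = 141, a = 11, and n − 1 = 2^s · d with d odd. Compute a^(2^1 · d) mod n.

n − 1 = 140 = 2^2 · 35, so s = 2 and d = 35.
x_0 = 11^35 mod 141 = 41.
x_1 = 41^2 mod 141 = 130.

130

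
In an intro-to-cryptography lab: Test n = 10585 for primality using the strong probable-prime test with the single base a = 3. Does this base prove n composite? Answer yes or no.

n − 1 = 10584 = 2^3 · 1323, so s = 3 and d = 1323.
By repeated squaring, 3^1323 ≡ 8422 (mod 10585).
x_0 = 3^1323 mod 10585 = 8422.
x_0 is neither 1 nor 10584, so continue squaring.
x_1 = 8422^2 mod 10585 = 10584.
x_1 ≡ −1, so 3 is not a witness.

no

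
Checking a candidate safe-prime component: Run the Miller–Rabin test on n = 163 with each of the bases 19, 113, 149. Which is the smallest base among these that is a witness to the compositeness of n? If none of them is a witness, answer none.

none

n − 1 = 162 = 2^1 · 81, so s = 1 and d = 81.
Base 19: x_0 = 19^81 mod 163 = 162. x_0 = 162 ≡ −1, so 19 is not a witness.
Base 113: x_0 = 113^81 mod 163 = 1. x_0 = 1, so 113 is not a witness.
Base 149: x_0 = 149^81 mod 163 = 162. x_0 = 162 ≡ −1, so 149 is not a witness.
No listed base is a witness for 163.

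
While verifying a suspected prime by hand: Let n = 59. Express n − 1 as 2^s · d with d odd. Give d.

Halving: 58 → 29; 29 is odd.
So 58 = 2^1 · 29.

29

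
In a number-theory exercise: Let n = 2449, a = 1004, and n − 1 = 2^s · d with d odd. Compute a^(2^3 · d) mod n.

n − 1 = 2448 = 2^4 · 153, so s = 4 and d = 153.
x_0 = 1004^153 mod 2449 = 1263.
x_1 = 1263^2 mod 2449 = 870.
x_2 = 870^2 mod 2449 = 159.
x_3 = 159^2 mod 2449 = 791.

791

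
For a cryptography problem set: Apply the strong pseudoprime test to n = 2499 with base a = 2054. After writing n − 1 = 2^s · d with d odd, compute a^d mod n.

n − 1 = 2498 = 2^1 · 1249, so s = 1 and d = 1249.
2054^1249 mod 2499 = 269.

269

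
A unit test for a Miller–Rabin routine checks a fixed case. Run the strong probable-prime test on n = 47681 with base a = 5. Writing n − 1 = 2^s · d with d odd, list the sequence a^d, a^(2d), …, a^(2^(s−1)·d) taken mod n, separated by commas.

n − 1 = 47680 = 2^6 · 745, so s = 6 and d = 745.
x_0 = 5^745 mod 47681 = 6769.
x_1 = 6769^2 mod 47681 = 45601.
x_2 = 45601^2 mod 47681 = 35110.
x_3 = 35110^2 mod 47681 = 15207.
x_4 = 15207^2 mod 47681 = 47680.
x_5 = 47680^2 mod 47681 = 1.

6769, 45601, 35110, 15207, 47680, 1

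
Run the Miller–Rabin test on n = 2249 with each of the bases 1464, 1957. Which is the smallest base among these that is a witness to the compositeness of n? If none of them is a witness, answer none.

1957

n − 1 = 2248 = 2^3 · 281, so s = 3 and d = 281.
Base 1464: x_0 = 1464^281 mod 2249 = 1464. x_0 is neither 1 nor 2248, so continue squaring. x_1 = 1464^2 mod 2249 = 2248. x_1 ≡ −1, so 1464 is not a witness.
Base 1957: x_0 = 1957^281 mod 2249 = 765. x_0 is neither 1 nor 2248, so continue squaring. x_1 = 765^2 mod 2249 = 485. x_2 = 485^2 mod 2249 = 1329. Reached i = s−1 = 2 without hitting −1: 1957 is a Miller–Rabin witness and 2249 is composite.
The smallest witness among the given bases is 1957.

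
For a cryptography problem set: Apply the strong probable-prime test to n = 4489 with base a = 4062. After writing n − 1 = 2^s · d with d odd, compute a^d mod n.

3751

n − 1 = 4488 = 2^3 · 561, so s = 3 and d = 561.
Repeated squaring mod 4489: 4062^1 ≡ 4062, 4062^2 ≡ 2769, 4062^4 ≡ 149, 4062^8 ≡ 4245, 4062^16 ≡ 1179, 4062^32 ≡ 2940, 4062^64 ≡ 2275, 4062^128 ≡ 4297, 4062^256 ≡ 952, 4062^512 ≡ 4015.
561 = 512 + 32 + 16 + 1, so 4062^561 ≡ 4015·2940·1179·4062 ≡ 3751 (mod 4489).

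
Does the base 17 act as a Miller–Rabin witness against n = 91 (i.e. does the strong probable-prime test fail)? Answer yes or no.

n − 1 = 90 = 2^1 · 45, so s = 1 and d = 45.
Repeated squaring mod 91: 17^1 ≡ 17, 17^2 ≡ 16, 17^4 ≡ 74, 17^8 ≡ 16, 17^16 ≡ 74, 17^32 ≡ 16.
45 = 32 + 8 + 4 + 1, so 17^45 ≡ 16·16·74·17 ≡ 90 (mod 91).
x_0 = 17^45 mod 91 = 90.
x_0 = 90 ≡ −1, so 17 is not a witness.

no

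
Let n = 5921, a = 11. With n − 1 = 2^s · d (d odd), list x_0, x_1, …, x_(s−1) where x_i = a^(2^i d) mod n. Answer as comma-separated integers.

n − 1 = 5920 = 2^5 · 185, so s = 5 and d = 185.
x_0 = 11^185 mod 5921 = 5152.
x_1 = 5152^2 mod 5921 = 5182.
x_2 = 5182^2 mod 5921 = 1389.
x_3 = 1389^2 mod 5921 = 4996.
x_4 = 4996^2 mod 5921 = 3001.

5152, 5182, 1389, 4996, 3001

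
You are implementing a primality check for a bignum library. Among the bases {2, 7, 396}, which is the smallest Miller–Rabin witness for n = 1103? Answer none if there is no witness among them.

n − 1 = 1102 = 2^1 · 551, so s = 1 and d = 551.
Base 2: x_0 = 2^551 mod 1103 = 1. x_0 = 1, so 2 is not a witness.
Base 7: x_0 = 7^551 mod 1103 = 1102. x_0 = 1102 ≡ −1, so 7 is not a witness.
Base 396: x_0 = 396^551 mod 1103 = 1102. x_0 = 1102 ≡ −1, so 396 is not a witness.
No listed base is a witness for 1103.

none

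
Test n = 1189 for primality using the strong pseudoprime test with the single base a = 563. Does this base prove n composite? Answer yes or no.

yes

n − 1 = 1188 = 2^2 · 297, so s = 2 and d = 297.
x_0 = 563^297 mod 1189 = 505.
x_0 is neither 1 nor 1188, so continue squaring.
x_1 = 505^2 mod 1189 = 579.
Reached i = s−1 = 1 without hitting −1: 563 is a Miller–Rabin witness and 1189 is composite.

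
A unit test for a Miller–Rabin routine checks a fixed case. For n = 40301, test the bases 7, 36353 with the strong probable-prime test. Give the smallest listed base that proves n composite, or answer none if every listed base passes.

n − 1 = 40300 = 2^2 · 10075, so s = 2 and d = 10075.
Base 7: x_0 = 7^10075 mod 40301 = 33997. x_0 is neither 1 nor 40300, so continue squaring. x_1 = 33997^2 mod 40301 = 3630. Reached i = s−1 = 1 without hitting −1: 7 is a Miller–Rabin witness and 40301 is composite.
Base 36353: x_0 = 36353^10075 mod 40301 = 32058. x_0 is neither 1 nor 40300, so continue squaring. x_1 = 32058^2 mod 40301 = 39864. Reached i = s−1 = 1 without hitting −1: 36353 is a Miller–Rabin witness and 40301 is composite.
The smallest witness among the given bases is 7.

7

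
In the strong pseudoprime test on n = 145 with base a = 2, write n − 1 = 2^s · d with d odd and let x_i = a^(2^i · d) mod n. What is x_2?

111

n − 1 = 144 = 2^4 · 9, so s = 4 and d = 9.
x_0 = 2^9 mod 145 = 77.
x_1 = 77^2 mod 145 = 129.
x_2 = 129^2 mod 145 = 111.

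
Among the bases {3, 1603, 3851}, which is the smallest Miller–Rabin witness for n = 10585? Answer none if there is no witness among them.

none

n − 1 = 10584 = 2^3 · 1323, so s = 3 and d = 1323.
Base 3: x_0 = 3^1323 mod 10585 = 8422. x_0 is neither 1 nor 10584, so continue squaring. x_1 = 8422^2 mod 10585 = 10584. x_1 ≡ −1, so 3 is not a witness.
Base 1603: x_0 = 1603^1323 mod 10585 = 6397. x_0 is neither 1 nor 10584, so continue squaring. x_1 = 6397^2 mod 10585 = 10584. x_1 ≡ −1, so 1603 is not a witness.
Base 3851: x_0 = 3851^1323 mod 10585 = 1. x_0 = 1, so 3851 is not a witness.
No listed base is a witness for 10585.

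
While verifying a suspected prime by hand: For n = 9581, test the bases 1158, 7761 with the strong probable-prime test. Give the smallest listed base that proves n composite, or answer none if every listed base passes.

1158

n − 1 = 9580 = 2^2 · 2395, so s = 2 and d = 2395.
Base 1158: x_0 = 1158^2395 mod 9581 = 4863. x_0 is neither 1 nor 9580, so continue squaring. x_1 = 4863^2 mod 9581 = 2861. Reached i = s−1 = 1 without hitting −1: 1158 is a Miller–Rabin witness and 9581 is composite.
Base 7761: x_0 = 7761^2395 mod 9581 = 8073. x_0 is neither 1 nor 9580, so continue squaring. x_1 = 8073^2 mod 9581 = 3367. Reached i = s−1 = 1 without hitting −1: 7761 is a Miller–Rabin witness and 9581 is composite.
The smallest witness among the given bases is 1158.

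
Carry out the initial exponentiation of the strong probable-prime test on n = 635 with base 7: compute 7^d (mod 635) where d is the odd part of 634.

n − 1 = 634 = 2^1 · 317, so s = 1 and d = 317.
Repeated squaring mod 635: 7^1 ≡ 7, 7^2 ≡ 49, 7^4 ≡ 496, 7^8 ≡ 271, 7^16 ≡ 416, 7^32 ≡ 336, 7^64 ≡ 501, 7^128 ≡ 176, 7^256 ≡ 496.
317 = 256 + 32 + 16 + 8 + 4 + 1, so 7^317 ≡ 496·336·416·271·496·7 ≡ 332 (mod 635).

332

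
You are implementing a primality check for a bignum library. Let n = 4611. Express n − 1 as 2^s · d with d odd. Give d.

Halving: 4610 → 2305; 2305 is odd.
So 4610 = 2^1 · 2305.

2305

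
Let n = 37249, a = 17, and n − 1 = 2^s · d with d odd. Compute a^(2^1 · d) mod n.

n − 1 = 37248 = 2^7 · 291, so s = 7 and d = 291.
Repeated squaring mod 37249: 17^1 ≡ 17, 17^2 ≡ 289, 17^4 ≡ 9023, 17^8 ≡ 25464, 17^16 ≡ 21953, 17^32 ≡ 6647, 17^64 ≡ 5295, 17^128 ≡ 25777, 17^256 ≡ 6067.
291 = 256 + 32 + 2 + 1, so 17^291 ≡ 6067·6647·289·17 ≡ 15159 (mod 37249).
x_0 = 15159.
x_1 = 15159^2 mod 37249 = 6200.

6200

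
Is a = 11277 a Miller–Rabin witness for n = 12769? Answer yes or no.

yes

n − 1 = 12768 = 2^5 · 399, so s = 5 and d = 399.
x_0 = 11277^399 mod 12769 = 7418.
x_0 is neither 1 nor 12768, so continue squaring.
x_1 = 7418^2 mod 12769 = 5103.
x_2 = 5103^2 mod 12769 = 4618.
x_3 = 4618^2 mod 12769 = 1694.
x_4 = 1694^2 mod 12769 = 9380.
Reached i = s−1 = 4 without hitting −1: 11277 is a Miller–Rabin witness and 12769 is composite.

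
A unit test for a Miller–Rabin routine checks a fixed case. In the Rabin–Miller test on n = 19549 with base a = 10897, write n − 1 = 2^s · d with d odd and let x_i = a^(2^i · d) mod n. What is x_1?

n − 1 = 19548 = 2^2 · 4887, so s = 2 and d = 4887.
By repeated squaring, 10897^4887 ≡ 3326 (mod 19549).
x_0 = 3326.
x_1 = 3326^2 mod 19549 = 17091.

17091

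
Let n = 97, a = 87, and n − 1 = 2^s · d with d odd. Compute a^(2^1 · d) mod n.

n − 1 = 96 = 2^5 · 3, so s = 5 and d = 3.
x_0 = 87^3 mod 97 = 67.
x_1 = 67^2 mod 97 = 27.

27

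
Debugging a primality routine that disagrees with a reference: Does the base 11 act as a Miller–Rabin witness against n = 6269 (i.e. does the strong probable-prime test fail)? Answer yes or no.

no

n − 1 = 6268 = 2^2 · 1567, so s = 2 and d = 1567.
Repeated squaring mod 6269: 11^1 ≡ 11, 11^2 ≡ 121, 11^4 ≡ 2103, 11^8 ≡ 2964, 11^16 ≡ 2427, 11^32 ≡ 3738, 11^64 ≡ 5312, 11^128 ≡ 575, 11^256 ≡ 4637, 11^512 ≡ 5368, 11^1024 ≡ 3100.
1567 = 1024 + 512 + 16 + 8 + 4 + 2 + 1, so 11^1567 ≡ 3100·5368·2427·2964·2103·121·11 ≡ 1523 (mod 6269).
x_0 = 11^1567 mod 6269 = 1523.
x_0 is neither 1 nor 6268, so continue squaring.
x_1 = 1523^2 mod 6269 = 6268.
x_1 ≡ −1, so 11 is not a witness.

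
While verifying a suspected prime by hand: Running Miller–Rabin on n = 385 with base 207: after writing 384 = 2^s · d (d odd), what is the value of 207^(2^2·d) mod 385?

n − 1 = 384 = 2^7 · 3, so s = 7 and d = 3.
x_0 = 207^3 mod 385 = 113.
x_1 = 113^2 mod 385 = 64.
x_2 = 64^2 mod 385 = 246.

246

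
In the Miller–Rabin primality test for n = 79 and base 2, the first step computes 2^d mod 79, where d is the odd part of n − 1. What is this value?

n − 1 = 78 = 2^1 · 39, so s = 1 and d = 39.
By repeated squaring, 2^39 ≡ 1 (mod 79).

1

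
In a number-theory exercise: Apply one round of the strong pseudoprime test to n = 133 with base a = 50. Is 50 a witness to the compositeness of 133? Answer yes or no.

n − 1 = 132 = 2^2 · 33, so s = 2 and d = 33.
x_0 = 50^33 mod 133 = 113.
x_0 is neither 1 nor 132, so continue squaring.
x_1 = 113^2 mod 133 = 1.
x_1 = 1 but x_0 ≠ ±1, a nontrivial square root of 1 — 50 is a witness and 133 is composite.

yes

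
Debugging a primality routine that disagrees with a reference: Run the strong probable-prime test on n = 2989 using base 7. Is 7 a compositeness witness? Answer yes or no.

yes

n − 1 = 2988 = 2^2 · 747, so s = 2 and d = 747.
By repeated squaring, 7^747 ≡ 1960 (mod 2989).
x_0 = 7^747 mod 2989 = 1960.
x_0 is neither 1 nor 2988, so continue squaring.
x_1 = 1960^2 mod 2989 = 735.
Reached i = s−1 = 1 without hitting −1: 7 is a Miller–Rabin witness and 2989 is composite.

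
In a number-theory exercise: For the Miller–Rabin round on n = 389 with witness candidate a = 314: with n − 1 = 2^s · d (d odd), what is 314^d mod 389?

n − 1 = 388 = 2^2 · 97, so s = 2 and d = 97.
314^97 mod 389 = 115.

115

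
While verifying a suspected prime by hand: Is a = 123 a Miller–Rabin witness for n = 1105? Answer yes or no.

no

n − 1 = 1104 = 2^4 · 69, so s = 4 and d = 69.
Repeated squaring mod 1105: 123^1 ≡ 123, 123^2 ≡ 764, 123^4 ≡ 256, 123^8 ≡ 341, 123^16 ≡ 256, 123^32 ≡ 341, 123^64 ≡ 256.
69 = 64 + 4 + 1, so 123^69 ≡ 256·256·123 ≡ 1058 (mod 1105).
x_0 = 123^69 mod 1105 = 1058.
x_0 is neither 1 nor 1104, so continue squaring.
x_1 = 1058^2 mod 1105 = 1104.
x_1 ≡ −1, so 123 is not a witness.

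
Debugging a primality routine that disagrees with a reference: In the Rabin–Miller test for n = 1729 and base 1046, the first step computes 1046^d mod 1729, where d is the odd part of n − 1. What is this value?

1217

n − 1 = 1728 = 2^6 · 27, so s = 6 and d = 27.
Repeated squaring mod 1729: 1046^1 ≡ 1046, 1046^2 ≡ 1388, 1046^4 ≡ 438, 1046^8 ≡ 1654, 1046^16 ≡ 438.
27 = 16 + 8 + 2 + 1, so 1046^27 ≡ 438·1654·1388·1046 ≡ 1217 (mod 1729).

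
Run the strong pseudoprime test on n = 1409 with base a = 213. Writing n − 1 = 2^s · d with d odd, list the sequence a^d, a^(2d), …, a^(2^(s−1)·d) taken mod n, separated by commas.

671, 770, 1120, 390, 1337, 957, 1408

n − 1 = 1408 = 2^7 · 11, so s = 7 and d = 11.
x_0 = 213^11 mod 1409 = 671.
x_1 = 671^2 mod 1409 = 770.
x_2 = 770^2 mod 1409 = 1120.
x_3 = 1120^2 mod 1409 = 390.
x_4 = 390^2 mod 1409 = 1337.
x_5 = 1337^2 mod 1409 = 957.
x_6 = 957^2 mod 1409 = 1408.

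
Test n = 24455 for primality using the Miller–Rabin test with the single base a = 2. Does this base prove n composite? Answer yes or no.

yes

n − 1 = 24454 = 2^1 · 12227, so s = 1 and d = 12227.
x_0 = 2^12227 mod 24455 = 9668.
x_0 ∉ {1, 24454} and s = 1, so 2 is a Miller–Rabin witness and 24455 is composite.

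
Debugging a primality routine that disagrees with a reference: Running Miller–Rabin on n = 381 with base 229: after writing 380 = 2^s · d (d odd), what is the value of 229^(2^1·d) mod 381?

25

n − 1 = 380 = 2^2 · 95, so s = 2 and d = 95.
x_0 = 229^95 mod 381 = 259.
x_1 = 259^2 mod 381 = 25.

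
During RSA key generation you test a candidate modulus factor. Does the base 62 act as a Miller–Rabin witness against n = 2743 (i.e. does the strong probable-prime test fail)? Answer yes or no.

yes

n − 1 = 2742 = 2^1 · 1371, so s = 1 and d = 1371.
x_0 = 62^1371 mod 2743 = 909.
x_0 ∉ {1, 2742} and s = 1, so 62 is a Miller–Rabin witness and 2743 is composite.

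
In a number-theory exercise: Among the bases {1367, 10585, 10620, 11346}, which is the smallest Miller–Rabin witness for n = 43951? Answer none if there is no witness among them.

n − 1 = 43950 = 2^1 · 21975, so s = 1 and d = 21975.
Base 1367: x_0 = 1367^21975 mod 43951 = 43950. x_0 = 43950 ≡ −1, so 1367 is not a witness.
Base 10585: x_0 = 10585^21975 mod 43951 = 43950. x_0 = 43950 ≡ −1, so 10585 is not a witness.
Base 10620: x_0 = 10620^21975 mod 43951 = 1. x_0 = 1, so 10620 is not a witness.
Base 11346: x_0 = 11346^21975 mod 43951 = 1. x_0 = 1, so 11346 is not a witness.
No listed base is a witness for 43951.

none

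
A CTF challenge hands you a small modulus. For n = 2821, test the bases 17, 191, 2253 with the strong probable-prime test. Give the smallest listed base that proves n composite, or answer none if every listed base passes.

n − 1 = 2820 = 2^2 · 705, so s = 2 and d = 705.
Base 17: x_0 = 17^705 mod 2821 = 2820. x_0 = 2820 ≡ −1, so 17 is not a witness.
Base 191: x_0 = 191^705 mod 2821 = 1. x_0 = 1, so 191 is not a witness.
Base 2253: x_0 = 2253^705 mod 2821 = 2820. x_0 = 2820 ≡ −1, so 2253 is not a witness.
No listed base is a witness for 2821.

none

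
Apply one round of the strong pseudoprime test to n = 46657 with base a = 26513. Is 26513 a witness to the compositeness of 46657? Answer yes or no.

n − 1 = 46656 = 2^6 · 729, so s = 6 and d = 729.
x_0 = 26513^729 mod 46657 = 34520.
x_0 is neither 1 nor 46656, so continue squaring.
x_1 = 34520^2 mod 46657 = 10620.
x_2 = 10620^2 mod 46657 = 14431.
x_3 = 14431^2 mod 46657 = 23570.
x_4 = 23570^2 mod 46657 = 1.
x_4 = 1 but x_3 ≠ ±1, a nontrivial square root of 1 — 26513 is a witness and 46657 is composite.

yes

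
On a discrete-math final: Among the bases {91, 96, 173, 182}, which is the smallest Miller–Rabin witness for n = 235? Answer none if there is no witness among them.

n − 1 = 234 = 2^1 · 117, so s = 1 and d = 117.
Base 91: x_0 = 91^117 mod 235 = 226. x_0 ∉ {1, 234} and s = 1, so 91 is a Miller–Rabin witness and 235 is composite.
Base 96: x_0 = 96^117 mod 235 = 51. x_0 ∉ {1, 234} and s = 1, so 96 is a Miller–Rabin witness and 235 is composite.
Base 173: x_0 = 173^117 mod 235 = 178. x_0 ∉ {1, 234} and s = 1, so 173 is a Miller–Rabin witness and 235 is composite.
Base 182: x_0 = 182^117 mod 235 = 152. x_0 ∉ {1, 234} and s = 1, so 182 is a Miller–Rabin witness and 235 is composite.
The smallest witness among the given bases is 91.

91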